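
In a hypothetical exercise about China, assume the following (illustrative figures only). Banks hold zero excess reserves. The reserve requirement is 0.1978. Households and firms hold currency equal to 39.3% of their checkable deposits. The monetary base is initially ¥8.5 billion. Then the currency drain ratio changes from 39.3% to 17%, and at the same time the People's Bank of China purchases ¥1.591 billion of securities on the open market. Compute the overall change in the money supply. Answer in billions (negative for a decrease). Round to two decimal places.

Before: m₁ = (1 + 0.393) / (0.1978 + 0.393) ≈ 2.35782, MB₁ = 8.5, so M₁ = 2.35782 × 8.5 ≈ 20.0415 billion.
After: m₂ = (1 + 0.17) / (0.1978 + 0.17) ≈ 3.18108, MB₂ = 8.5 + 1.591 = 10.091, so M₂ = 3.18108 × 10.091 ≈ 32.1003 billion.
ΔM = M₂ − M₁ = 32.1003 − 20.0415 = 12.0588 billion.

¥12.06 billion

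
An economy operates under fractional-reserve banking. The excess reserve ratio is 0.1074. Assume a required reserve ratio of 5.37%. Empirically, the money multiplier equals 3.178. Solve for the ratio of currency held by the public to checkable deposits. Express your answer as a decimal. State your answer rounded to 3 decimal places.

0.224

Using m = 3.178. From m = (1 + c)/(c + rr + e), rearranging gives 1 + c = m·(c + rr + e), so c·(1 − m) = m·(rr + e) − 1.
Hence c = [m·(rr + e) − 1]/(1 − m) = [3.178 × (0.0537 + 0.1074) − 1] / (1 − 3.178) ≈ 0.224070.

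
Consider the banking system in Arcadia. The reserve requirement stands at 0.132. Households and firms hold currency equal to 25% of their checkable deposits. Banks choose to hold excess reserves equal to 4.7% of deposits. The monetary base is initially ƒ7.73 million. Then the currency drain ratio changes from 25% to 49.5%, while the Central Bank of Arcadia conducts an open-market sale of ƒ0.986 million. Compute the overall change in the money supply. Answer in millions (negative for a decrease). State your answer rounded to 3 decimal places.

-7.564 million

Before: m₁ = (1 + 0.25) / (0.132 + 0.047 + 0.25) ≈ 2.91375, MB₁ = 7.73, so M₁ = 2.91375 × 7.73 ≈ 22.5233 million.
After: m₂ = (1 + 0.495) / (0.132 + 0.047 + 0.495) ≈ 2.21810, MB₂ = 7.73 − 0.986 = 6.744, so M₂ = 2.21810 × 6.744 ≈ 14.9589 million.
ΔM = M₂ − M₁ = 14.9589 − 22.5233 = -7.5644 million.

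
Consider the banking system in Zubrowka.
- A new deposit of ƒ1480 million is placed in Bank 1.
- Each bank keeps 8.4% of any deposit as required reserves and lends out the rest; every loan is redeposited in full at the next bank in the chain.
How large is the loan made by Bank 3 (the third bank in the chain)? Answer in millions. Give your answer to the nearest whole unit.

ƒ1137 million

Each bank lends a fraction (1 − rr) = 0.9160 of the deposit it receives, so Bank 3 receives 1480·0.9160^2 and lends 1480·0.9160^3 ≈ 1137.4914 million.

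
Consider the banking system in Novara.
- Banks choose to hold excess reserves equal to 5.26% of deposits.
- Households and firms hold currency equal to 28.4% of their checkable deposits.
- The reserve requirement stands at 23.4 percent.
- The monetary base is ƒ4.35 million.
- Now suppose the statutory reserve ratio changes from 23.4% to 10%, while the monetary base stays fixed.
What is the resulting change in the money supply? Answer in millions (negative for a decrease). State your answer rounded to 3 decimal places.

ƒ3.004 million

Initially m₁ = (1 + 0.284) / (0.234 + 0.0526 + 0.284) ≈ 2.25026, so M₁ = 2.25026 × 4.35 ≈ 9.7886 million.
After the change m₂ = (1 + 0.284) / (0.1 + 0.0526 + 0.284) ≈ 2.94091, so M₂ = 2.94091 × 4.35 ≈ 12.793 million.
ΔM = M₂ − M₁ = 12.793 − 9.7886 = 3.0044 million.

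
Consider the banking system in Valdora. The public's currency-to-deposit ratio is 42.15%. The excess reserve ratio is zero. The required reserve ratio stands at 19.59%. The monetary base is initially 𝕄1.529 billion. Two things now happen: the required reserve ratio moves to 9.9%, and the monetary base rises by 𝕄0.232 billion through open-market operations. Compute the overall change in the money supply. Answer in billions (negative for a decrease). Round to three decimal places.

Before: m₁ = (1 + 0.4215) / (0.1959 + 0.4215) ≈ 2.30240, MB₁ = 1.529, so M₁ = 2.30240 × 1.529 ≈ 3.5204 billion.
After: m₂ = (1 + 0.4215) / (0.099 + 0.4215) ≈ 2.73103, MB₂ = 1.529 + 0.232 = 1.761, so M₂ = 2.73103 × 1.761 ≈ 4.8093 billion.
ΔM = M₂ − M₁ = 4.8093 − 3.5204 = 1.2889 billion.

𝕄1.289 billion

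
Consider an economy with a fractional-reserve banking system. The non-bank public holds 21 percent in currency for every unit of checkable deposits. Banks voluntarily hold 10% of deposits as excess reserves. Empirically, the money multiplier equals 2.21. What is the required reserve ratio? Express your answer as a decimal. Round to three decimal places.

0.238

Using m = 2.21. Since m = (1 + c)/(c + rr + e), the denominator satisfies c + rr + e = (1 + c)/m = (1 + 0.21) / 2.21 ≈ 0.547511.
With c = 0.21 and e = 0.1, the required reserve ratio is 0.547511 − 0.21 − 0.1 = 0.237511.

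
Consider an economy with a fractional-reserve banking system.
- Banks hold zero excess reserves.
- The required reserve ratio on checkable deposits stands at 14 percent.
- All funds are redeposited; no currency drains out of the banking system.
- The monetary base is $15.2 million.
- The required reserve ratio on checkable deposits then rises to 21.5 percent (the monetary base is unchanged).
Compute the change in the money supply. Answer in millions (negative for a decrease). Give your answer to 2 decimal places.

Initially m₁ = 1 / (0.14) ≈ 7.14286, so M₁ = 7.14286 × 15.2 ≈ 108.5715 million.
After the change m₂ = 1 / (0.215) ≈ 4.65116, so M₂ = 4.65116 × 15.2 ≈ 70.6976 million.
ΔM = M₂ − M₁ = 70.6976 − 108.5715 = -37.8739 million.

-37.87 million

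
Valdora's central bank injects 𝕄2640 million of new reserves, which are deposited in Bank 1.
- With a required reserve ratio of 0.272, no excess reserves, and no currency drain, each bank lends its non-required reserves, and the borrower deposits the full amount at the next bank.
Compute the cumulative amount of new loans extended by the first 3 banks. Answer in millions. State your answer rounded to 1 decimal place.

𝕄4339.7 million

Bank i lends (1 − rr)^i of the original deposit: Bank 1 lends 2640·0.7280 = 1921.9200, Bank 2 lends 2640·0.7280² ≈ 1399.1578, and so on.
Summing a geometric series: total = 2640·[0.7280·(1 − 0.7280^3) / (1 − 0.7280)] ≈ 4339.6646 million.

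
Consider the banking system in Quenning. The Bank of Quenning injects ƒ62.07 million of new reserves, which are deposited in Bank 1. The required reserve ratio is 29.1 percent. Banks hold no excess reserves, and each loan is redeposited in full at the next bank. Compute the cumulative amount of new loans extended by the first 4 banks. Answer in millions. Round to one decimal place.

ƒ113.0 million

Bank i lends (1 − rr)^i of the original deposit: Bank 1 lends 62.07·0.7090 ≈ 44.0076, Bank 2 lends 62.07·0.7090² ≈ 31.2014, and so on.
Summing a geometric series: total = 62.07·[0.7090·(1 − 0.7090^4) / (1 − 0.7090)] ≈ 113.0152 million.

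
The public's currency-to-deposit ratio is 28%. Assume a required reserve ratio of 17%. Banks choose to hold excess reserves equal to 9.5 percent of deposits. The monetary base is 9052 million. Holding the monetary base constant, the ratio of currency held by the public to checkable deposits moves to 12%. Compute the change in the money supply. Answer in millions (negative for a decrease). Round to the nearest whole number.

Initially m₁ = (1 + 0.28) / (0.17 + 0.095 + 0.28) ≈ 2.34862, so M₁ = 2.34862 × 9052 ≈ 21259.7082 million.
After the change m₂ = (1 + 0.12) / (0.17 + 0.095 + 0.12) ≈ 2.90909, so M₂ = 2.90909 × 9052 ≈ 26333.0827 million.
ΔM = M₂ − M₁ = 26333.0827 − 21259.7082 = 5073.3745 million.

5073 million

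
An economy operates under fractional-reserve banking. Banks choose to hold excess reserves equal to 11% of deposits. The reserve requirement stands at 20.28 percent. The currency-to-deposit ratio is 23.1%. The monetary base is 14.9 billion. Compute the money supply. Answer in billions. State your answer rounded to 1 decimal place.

33.7 billion

The money multiplier is m = (1 + c) / (rr + e + c) = (1 + 0.231) / (0.2028 + 0.11 + 0.231) ≈ 2.2637.
So M = m × MB = 2.2637 × 14.9 ≈ 33.7291 billion.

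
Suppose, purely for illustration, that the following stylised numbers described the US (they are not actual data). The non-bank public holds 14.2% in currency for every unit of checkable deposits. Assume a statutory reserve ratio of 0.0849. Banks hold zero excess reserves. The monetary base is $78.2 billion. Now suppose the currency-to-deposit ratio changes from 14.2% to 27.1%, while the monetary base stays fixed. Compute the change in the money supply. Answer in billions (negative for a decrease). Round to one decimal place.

-114.3 billion

Initially m₁ = (1 + 0.142) / (0.0849 + 0.142) ≈ 5.0331, so M₁ = 5.0331 × 78.2 ≈ 393.5884 billion.
After the change m₂ = (1 + 0.271) / (0.0849 + 0.271) ≈ 3.5712, so M₂ = 3.5712 × 78.2 ≈ 279.2678 billion.
ΔM = M₂ − M₁ = 279.2678 − 393.5884 = -114.3206 billion.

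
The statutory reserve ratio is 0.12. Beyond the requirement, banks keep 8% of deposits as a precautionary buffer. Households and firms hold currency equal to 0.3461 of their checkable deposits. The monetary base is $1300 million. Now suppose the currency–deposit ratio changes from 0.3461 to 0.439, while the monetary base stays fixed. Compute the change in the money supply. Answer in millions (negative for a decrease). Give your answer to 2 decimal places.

Initially m₁ = (1 + 0.3461) / (0.12 + 0.08 + 0.3461) ≈ 2.4649332, so M₁ = 2.4649332 × 1300 ≈ 3204.4132 million.
After the change m₂ = (1 + 0.439) / (0.12 + 0.08 + 0.439) ≈ 2.2519562, so M₂ = 2.2519562 × 1300 ≈ 2927.5431 million.
ΔM = M₂ − M₁ = 2927.5431 − 3204.4132 = -276.8701 million.

-276.87 million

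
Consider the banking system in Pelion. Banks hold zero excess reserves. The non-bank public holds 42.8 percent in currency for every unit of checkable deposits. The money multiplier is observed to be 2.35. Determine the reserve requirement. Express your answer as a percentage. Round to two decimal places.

Using m = 2.35. Since m = (1 + c)/(c + rr + e), the denominator satisfies c + rr + e = (1 + c)/m = (1 + 0.428) / 2.35 ≈ 0.607660.
With c = 0.428 and e = 0, the reserve requirement is 0.607660 − 0.428 − 0 = 0.17966.

17.97%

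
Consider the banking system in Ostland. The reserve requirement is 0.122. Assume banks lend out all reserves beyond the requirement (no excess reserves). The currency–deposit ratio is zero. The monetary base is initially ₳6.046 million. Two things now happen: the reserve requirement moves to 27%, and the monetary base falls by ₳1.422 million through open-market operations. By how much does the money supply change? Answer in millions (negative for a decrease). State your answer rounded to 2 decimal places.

-32.43 million

Before: m₁ = 1 / (0.122) ≈ 8.1967, MB₁ = 6.046, so M₁ = 8.1967 × 6.046 ≈ 49.5572 million.
After: m₂ = 1 / (0.27) ≈ 3.7037, MB₂ = 6.046 − 1.422 = 4.624, so M₂ = 3.7037 × 4.624 ≈ 17.1259 million.
ΔM = M₂ − M₁ = 17.1259 − 49.5572 = -32.4313 million.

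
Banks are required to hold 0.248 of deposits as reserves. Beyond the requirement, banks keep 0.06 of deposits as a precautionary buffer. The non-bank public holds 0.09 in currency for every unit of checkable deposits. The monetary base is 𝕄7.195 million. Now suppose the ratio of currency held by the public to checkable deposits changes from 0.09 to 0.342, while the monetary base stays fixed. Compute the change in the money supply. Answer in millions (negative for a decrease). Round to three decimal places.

Initially m₁ = (1 + 0.09) / (0.248 + 0.06 + 0.09) ≈ 2.73869, so M₁ = 2.73869 × 7.195 ≈ 19.7049 million.
After the change m₂ = (1 + 0.342) / (0.248 + 0.06 + 0.342) ≈ 2.06462, so M₂ = 2.06462 × 7.195 ≈ 14.8549 million.
ΔM = M₂ − M₁ = 14.8549 − 19.7049 = -4.85 million.

-4.850 million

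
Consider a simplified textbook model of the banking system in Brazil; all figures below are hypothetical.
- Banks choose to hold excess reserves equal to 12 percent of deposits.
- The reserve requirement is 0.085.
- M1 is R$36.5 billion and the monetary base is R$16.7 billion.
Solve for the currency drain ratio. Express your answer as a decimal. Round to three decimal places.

Using m = M/MB = 36.5/16.7 ≈ 2.185629. From m = (1 + c)/(c + rr + e), rearranging gives 1 + c = m·(c + rr + e), so c·(1 − m) = m·(rr + e) − 1.
Hence c = [m·(rr + e) − 1]/(1 − m) = [2.185629 × (0.085 + 0.12) − 1] / (1 − 2.185629) ≈ 0.465530.

0.466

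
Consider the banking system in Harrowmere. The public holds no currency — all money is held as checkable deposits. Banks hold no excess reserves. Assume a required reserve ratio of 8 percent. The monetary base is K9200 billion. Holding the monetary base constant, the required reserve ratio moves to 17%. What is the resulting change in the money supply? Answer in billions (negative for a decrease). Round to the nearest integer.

-60882 billion

Initially m₁ = 1 / (0.08) = 12.5, so M₁ = 12.5 × 9200 = 115000 billion.
After the change m₂ = 1 / (0.17) ≈ 5.88235, so M₂ = 5.88235 × 9200 = 54117.62 billion.
ΔM = M₂ − M₁ = 54117.62 − 115000 = -60882.38 billion.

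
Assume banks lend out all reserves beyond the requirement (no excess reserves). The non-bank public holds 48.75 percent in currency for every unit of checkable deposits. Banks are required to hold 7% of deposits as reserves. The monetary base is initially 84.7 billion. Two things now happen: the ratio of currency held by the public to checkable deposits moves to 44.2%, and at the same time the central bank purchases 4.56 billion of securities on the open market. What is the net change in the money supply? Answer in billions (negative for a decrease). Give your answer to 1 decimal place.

25.4 billion

Before: m₁ = (1 + 0.4875) / (0.07 + 0.4875) ≈ 2.6682, MB₁ = 84.7, so M₁ = 2.6682 × 84.7 ≈ 225.9965 billion.
After: m₂ = (1 + 0.442) / (0.07 + 0.442) ≈ 2.8164, MB₂ = 84.7 + 4.56 = 89.26, so M₂ = 2.8164 × 89.26 ≈ 251.3919 billion.
ΔM = M₂ − M₁ = 251.3919 − 225.9965 = 25.3954 billion.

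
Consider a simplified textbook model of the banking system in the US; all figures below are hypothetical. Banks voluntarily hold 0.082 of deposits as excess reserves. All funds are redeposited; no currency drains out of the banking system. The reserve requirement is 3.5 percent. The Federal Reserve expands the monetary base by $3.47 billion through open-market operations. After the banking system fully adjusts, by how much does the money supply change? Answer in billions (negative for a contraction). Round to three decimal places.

$29.658 billion

The money multiplier is m = 1 / (rr + e) = 1 / (0.035 + 0.082) ≈ 8.54701.
The purchase adds 3.47 billion of base, so ΔM = m × ΔMB = 8.54701 × (+3.47) ≈ 29.6581 billion.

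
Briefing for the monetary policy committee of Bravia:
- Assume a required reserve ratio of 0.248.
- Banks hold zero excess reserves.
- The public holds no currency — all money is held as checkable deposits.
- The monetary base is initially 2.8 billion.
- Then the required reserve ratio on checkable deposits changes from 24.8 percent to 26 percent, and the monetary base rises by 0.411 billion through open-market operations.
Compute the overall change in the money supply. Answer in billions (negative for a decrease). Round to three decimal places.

1.060 billion

Before: m₁ = 1 / (0.248) ≈ 4.03226, MB₁ = 2.8, so M₁ = 4.03226 × 2.8 ≈ 11.2903 billion.
After: m₂ = 1 / (0.26) ≈ 3.84615, MB₂ = 2.8 + 0.411 = 3.211, so M₂ = 3.84615 × 3.211 ≈ 12.35 billion.
ΔM = M₂ − M₁ = 12.35 − 11.2903 = 1.0597 billion.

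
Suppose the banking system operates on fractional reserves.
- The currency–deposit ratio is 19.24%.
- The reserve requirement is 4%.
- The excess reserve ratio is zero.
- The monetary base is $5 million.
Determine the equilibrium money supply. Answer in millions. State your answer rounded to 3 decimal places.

$25.654 million

The money multiplier is m = (1 + c) / (rr + c) = (1 + 0.1924) / (0.04 + 0.1924) ≈ 5.13081.
So M = m × MB = 5.13081 × 5 ≈ 25.6541 million.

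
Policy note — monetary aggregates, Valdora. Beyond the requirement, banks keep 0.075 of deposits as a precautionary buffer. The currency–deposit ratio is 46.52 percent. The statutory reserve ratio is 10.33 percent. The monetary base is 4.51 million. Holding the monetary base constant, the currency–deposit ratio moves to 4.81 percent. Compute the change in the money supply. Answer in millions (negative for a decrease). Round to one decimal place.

10.6 million

Initially m₁ = (1 + 0.4652) / (0.1033 + 0.075 + 0.4652) ≈ 2.2769, so M₁ = 2.2769 × 4.51 ≈ 10.2688 million.
After the change m₂ = (1 + 0.0481) / (0.1033 + 0.075 + 0.0481) ≈ 4.6294, so M₂ = 4.6294 × 4.51 ≈ 20.8786 million.
ΔM = M₂ − M₁ = 20.8786 − 10.2688 = 10.6098 million.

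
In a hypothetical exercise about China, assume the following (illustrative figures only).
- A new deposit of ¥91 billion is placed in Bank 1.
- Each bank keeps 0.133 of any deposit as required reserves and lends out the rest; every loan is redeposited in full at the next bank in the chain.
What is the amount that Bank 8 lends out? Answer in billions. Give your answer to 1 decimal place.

¥29.1 billion

Each bank lends a fraction (1 − rr) = 0.8670 of the deposit it receives, so Bank 8 receives 91·0.8670^7 and lends 91·0.8670^8 ≈ 29.0532 billion.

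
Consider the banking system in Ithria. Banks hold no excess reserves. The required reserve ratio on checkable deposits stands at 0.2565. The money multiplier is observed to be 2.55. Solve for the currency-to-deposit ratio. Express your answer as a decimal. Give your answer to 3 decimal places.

Using m = 2.55. From m = (1 + c)/(c + rr + e), rearranging gives 1 + c = m·(c + rr + e), so c·(1 − m) = m·(rr + e) − 1.
Hence c = [m·(rr + e) − 1]/(1 − m) = [2.55 × (0.2565 + 0) − 1] / (1 − 2.55) ≈ 0.223177.

0.223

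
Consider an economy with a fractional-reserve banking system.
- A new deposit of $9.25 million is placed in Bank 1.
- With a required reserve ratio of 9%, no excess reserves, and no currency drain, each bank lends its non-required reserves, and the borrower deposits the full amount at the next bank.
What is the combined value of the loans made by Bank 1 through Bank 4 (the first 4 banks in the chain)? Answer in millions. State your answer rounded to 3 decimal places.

Bank i lends (1 − rr)^i of the original deposit: Bank 1 lends 9.25·0.9100 = 8.4175, Bank 2 lends 9.25·0.9100² ≈ 7.6599, and so on.
Summing a geometric series: total = 9.25·[0.9100·(1 − 0.9100^4) / (1 − 0.9100)] ≈ 29.3911 million.

$29.391 million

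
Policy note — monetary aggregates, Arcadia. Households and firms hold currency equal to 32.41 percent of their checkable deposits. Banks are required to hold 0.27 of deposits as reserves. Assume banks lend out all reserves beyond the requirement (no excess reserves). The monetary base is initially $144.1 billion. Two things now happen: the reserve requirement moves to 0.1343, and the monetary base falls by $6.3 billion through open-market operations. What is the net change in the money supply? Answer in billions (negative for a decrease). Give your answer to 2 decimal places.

Before: m₁ = (1 + 0.3241) / (0.27 + 0.3241) ≈ 2.228749, MB₁ = 144.1, so M₁ = 2.228749 × 144.1 ≈ 321.1627 billion.
After: m₂ = (1 + 0.3241) / (0.1343 + 0.3241) ≈ 2.888525, MB₂ = 144.1 − 6.3 = 137.8, so M₂ = 2.888525 × 137.8 ≈ 398.0387 billion.
ΔM = M₂ − M₁ = 398.0387 − 321.1627 = 76.876 billion.

$76.88 billion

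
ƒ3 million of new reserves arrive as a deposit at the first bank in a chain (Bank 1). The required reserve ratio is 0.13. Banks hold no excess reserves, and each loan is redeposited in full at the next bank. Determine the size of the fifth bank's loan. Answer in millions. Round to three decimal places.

Each bank lends a fraction (1 − rr) = 0.8700 of the deposit it receives, so Bank 5 receives 3·0.8700^4 and lends 3·0.8700^5 ≈ 1.4953 million.

ƒ1.495 million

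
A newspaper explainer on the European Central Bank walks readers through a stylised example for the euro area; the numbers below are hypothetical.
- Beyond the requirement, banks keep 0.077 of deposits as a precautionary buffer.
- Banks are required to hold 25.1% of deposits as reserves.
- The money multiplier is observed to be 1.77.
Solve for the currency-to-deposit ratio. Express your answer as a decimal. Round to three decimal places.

Using m = 1.77. From m = (1 + c)/(c + rr + e), rearranging gives 1 + c = m·(c + rr + e), so c·(1 − m) = m·(rr + e) − 1.
Hence c = [m·(rr + e) − 1]/(1 − m) = [1.77 × (0.251 + 0.077) − 1] / (1 − 1.77) ≈ 0.544727.

0.545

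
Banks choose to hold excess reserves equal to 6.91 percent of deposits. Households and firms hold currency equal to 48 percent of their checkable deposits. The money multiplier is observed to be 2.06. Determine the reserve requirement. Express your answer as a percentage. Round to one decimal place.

16.9%

Using m = 2.06. Since m = (1 + c)/(c + rr + e), the denominator satisfies c + rr + e = (1 + c)/m = (1 + 0.48) / 2.06 ≈ 0.718447.
With c = 0.48 and e = 0.0691, the reserve requirement is 0.718447 − 0.48 − 0.0691 = 0.169347.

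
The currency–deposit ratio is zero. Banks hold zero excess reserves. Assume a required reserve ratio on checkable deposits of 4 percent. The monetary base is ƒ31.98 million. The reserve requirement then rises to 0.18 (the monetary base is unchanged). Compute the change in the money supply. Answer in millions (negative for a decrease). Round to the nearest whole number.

-622 million

Initially m₁ = 1 / (0.04) = 25, so M₁ = 25 × 31.98 = 799.5 million.
After the change m₂ = 1 / (0.18) ≈ 5.5556, so M₂ = 5.5556 × 31.98 ≈ 177.6681 million.
ΔM = M₂ − M₁ = 177.6681 − 799.5 = -621.8319 million.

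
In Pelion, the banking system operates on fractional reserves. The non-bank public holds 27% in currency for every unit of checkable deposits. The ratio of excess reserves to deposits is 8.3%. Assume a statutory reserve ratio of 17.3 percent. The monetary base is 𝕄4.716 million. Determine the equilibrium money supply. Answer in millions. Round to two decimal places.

𝕄11.39 million

The money multiplier is m = (1 + c) / (rr + e + c) = (1 + 0.27) / (0.173 + 0.083 + 0.27) ≈ 2.4144.
So M = m × MB = 2.4144 × 4.716 ≈ 11.3863 million.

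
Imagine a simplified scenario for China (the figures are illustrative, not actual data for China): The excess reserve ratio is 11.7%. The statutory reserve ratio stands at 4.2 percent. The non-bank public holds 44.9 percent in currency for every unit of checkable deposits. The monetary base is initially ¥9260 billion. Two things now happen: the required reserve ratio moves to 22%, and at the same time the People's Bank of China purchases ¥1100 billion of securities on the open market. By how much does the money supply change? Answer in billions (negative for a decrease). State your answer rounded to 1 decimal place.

Before: m₁ = (1 + 0.449) / (0.042 + 0.117 + 0.449) ≈ 2.3832237, MB₁ = 9260, so M₁ = 2.3832237 × 9260 ≈ 22068.6515 billion.
After: m₂ = (1 + 0.449) / (0.22 + 0.117 + 0.449) ≈ 1.8435115, MB₂ = 9260 + 1100 = 10360, so M₂ = 1.8435115 × 10360 ≈ 19098.7791 billion.
ΔM = M₂ − M₁ = 19098.7791 − 22068.6515 = -2969.8724 billion.

-2969.9 billion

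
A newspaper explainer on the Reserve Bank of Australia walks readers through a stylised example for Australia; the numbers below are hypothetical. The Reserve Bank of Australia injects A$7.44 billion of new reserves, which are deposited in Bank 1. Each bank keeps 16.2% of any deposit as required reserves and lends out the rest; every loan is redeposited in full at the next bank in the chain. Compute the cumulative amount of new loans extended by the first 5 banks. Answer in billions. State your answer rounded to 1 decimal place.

A$22.6 billion

Bank i lends (1 − rr)^i of the original deposit: Bank 1 lends 7.44·0.8380 ≈ 6.2347, Bank 2 lends 7.44·0.8380² ≈ 5.2247, and so on.
Summing a geometric series: total = 7.44·[0.8380·(1 − 0.8380^5) / (1 − 0.8380)] ≈ 22.5814 billion.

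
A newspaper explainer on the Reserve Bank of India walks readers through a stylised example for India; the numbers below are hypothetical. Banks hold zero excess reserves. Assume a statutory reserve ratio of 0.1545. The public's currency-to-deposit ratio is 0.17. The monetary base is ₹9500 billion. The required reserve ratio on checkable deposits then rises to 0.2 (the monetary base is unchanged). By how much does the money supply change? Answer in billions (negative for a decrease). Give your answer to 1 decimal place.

Initially m₁ = (1 + 0.17) / (0.1545 + 0.17) ≈ 3.605547, so M₁ = 3.605547 × 9500 = 34252.6965 billion.
After the change m₂ = (1 + 0.17) / (0.2 + 0.17) ≈ 3.162162, so M₂ = 3.162162 × 9500 = 30040.539 billion.
ΔM = M₂ − M₁ = 30040.539 − 34252.6965 = -4212.1575 billion.

-4212.2 billion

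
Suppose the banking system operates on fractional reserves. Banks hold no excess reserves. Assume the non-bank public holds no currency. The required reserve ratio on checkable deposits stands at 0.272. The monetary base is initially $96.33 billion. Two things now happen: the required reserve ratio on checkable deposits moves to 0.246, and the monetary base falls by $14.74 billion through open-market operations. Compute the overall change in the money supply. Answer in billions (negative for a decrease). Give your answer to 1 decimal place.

-22.5 billion

Before: m₁ = 1 / (0.272) ≈ 3.6765, MB₁ = 96.33, so M₁ = 3.6765 × 96.33 ≈ 354.1572 billion.
After: m₂ = 1 / (0.246) ≈ 4.0650, MB₂ = 96.33 − 14.74 = 81.59, so M₂ = 4.0650 × 81.59 ≈ 331.6634 billion.
ΔM = M₂ − M₁ = 331.6634 − 354.1572 = -22.4938 billion.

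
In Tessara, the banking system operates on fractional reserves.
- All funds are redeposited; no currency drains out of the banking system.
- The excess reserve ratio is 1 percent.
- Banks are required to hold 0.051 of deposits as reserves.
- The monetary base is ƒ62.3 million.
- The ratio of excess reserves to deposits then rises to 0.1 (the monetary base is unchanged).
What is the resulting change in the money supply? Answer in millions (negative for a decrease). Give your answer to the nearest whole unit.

Initially m₁ = 1 / (0.051 + 0.01) ≈ 16.3934, so M₁ = 16.3934 × 62.3 ≈ 1021.3088 million.
After the change m₂ = 1 / (0.051 + 0.1) ≈ 6.6225, so M₂ = 6.6225 × 62.3 ≈ 412.5817 million.
ΔM = M₂ − M₁ = 412.5817 − 1021.3088 = -608.7271 million.

-609 million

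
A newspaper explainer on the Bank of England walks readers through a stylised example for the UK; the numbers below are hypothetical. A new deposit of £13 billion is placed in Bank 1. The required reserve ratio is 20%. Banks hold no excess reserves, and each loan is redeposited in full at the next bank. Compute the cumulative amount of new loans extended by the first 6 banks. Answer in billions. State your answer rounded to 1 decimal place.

£38.4 billion

Bank i lends (1 − rr)^i of the original deposit: Bank 1 lends 13·0.8000 = 10.4000, Bank 2 lends 13·0.8000² = 8.3200, and so on.
Summing a geometric series: total = 13·[0.8000·(1 − 0.8000^6) / (1 − 0.8000)] ≈ 38.3685 billion.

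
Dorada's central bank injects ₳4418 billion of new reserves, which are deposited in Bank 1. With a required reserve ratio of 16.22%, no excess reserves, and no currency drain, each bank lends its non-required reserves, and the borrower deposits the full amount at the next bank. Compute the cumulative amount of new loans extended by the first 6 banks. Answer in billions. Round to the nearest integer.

Bank i lends (1 − rr)^i of the original deposit: Bank 1 lends 4418·0.8378 = 3701.4004, Bank 2 lends 4418·0.8378² ≈ 3101.0333, and so on.
Summing a geometric series: total = 4418·[0.8378·(1 − 0.8378^6) / (1 − 0.8378)] ≈ 14928.5179 billion.

₳14929 billion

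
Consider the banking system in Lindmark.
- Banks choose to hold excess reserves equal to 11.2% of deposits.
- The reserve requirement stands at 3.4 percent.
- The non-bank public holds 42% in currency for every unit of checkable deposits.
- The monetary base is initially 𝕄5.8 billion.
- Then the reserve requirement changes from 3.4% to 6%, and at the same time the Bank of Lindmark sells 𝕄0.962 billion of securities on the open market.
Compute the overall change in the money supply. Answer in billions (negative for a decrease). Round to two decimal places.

Before: m₁ = (1 + 0.42) / (0.034 + 0.112 + 0.42) ≈ 2.5088, MB₁ = 5.8, so M₁ = 2.5088 × 5.8 ≈ 14.551 billion.
After: m₂ = (1 + 0.42) / (0.06 + 0.112 + 0.42) ≈ 2.3986, MB₂ = 5.8 − 0.962 = 4.838, so M₂ = 2.3986 × 4.838 ≈ 11.6044 billion.
ΔM = M₂ − M₁ = 11.6044 − 14.551 = -2.9466 billion.

-2.95 billion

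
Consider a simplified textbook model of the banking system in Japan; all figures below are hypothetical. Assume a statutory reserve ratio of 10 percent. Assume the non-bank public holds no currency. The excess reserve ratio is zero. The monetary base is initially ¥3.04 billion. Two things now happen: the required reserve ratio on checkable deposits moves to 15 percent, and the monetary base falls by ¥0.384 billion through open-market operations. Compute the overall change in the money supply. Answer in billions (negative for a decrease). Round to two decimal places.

Before: m₁ = 1 / (0.1) = 10, MB₁ = 3.04, so M₁ = 10 × 3.04 = 30.4 billion.
After: m₂ = 1 / (0.15) ≈ 6.6667, MB₂ = 3.04 − 0.384 = 2.656, so M₂ = 6.6667 × 2.656 ≈ 17.7068 billion.
ΔM = M₂ − M₁ = 17.7068 − 30.4 = -12.6932 billion.

-12.69 billion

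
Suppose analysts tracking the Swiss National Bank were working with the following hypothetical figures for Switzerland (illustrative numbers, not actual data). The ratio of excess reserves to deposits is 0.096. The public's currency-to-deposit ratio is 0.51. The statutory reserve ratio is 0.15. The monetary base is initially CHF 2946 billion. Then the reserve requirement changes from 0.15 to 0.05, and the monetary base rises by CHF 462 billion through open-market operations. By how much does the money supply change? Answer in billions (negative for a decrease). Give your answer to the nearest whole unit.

Before: m₁ = (1 + 0.51) / (0.15 + 0.096 + 0.51) ≈ 1.99735, MB₁ = 2946, so M₁ = 1.99735 × 2946 = 5884.1931 billion.
After: m₂ = (1 + 0.51) / (0.05 + 0.096 + 0.51) ≈ 2.30183, MB₂ = 2946 + 462 = 3408, so M₂ = 2.30183 × 3408 ≈ 7844.6366 billion.
ΔM = M₂ − M₁ = 7844.6366 − 5884.1931 = 1960.4435 billion.

CHF 1960 billion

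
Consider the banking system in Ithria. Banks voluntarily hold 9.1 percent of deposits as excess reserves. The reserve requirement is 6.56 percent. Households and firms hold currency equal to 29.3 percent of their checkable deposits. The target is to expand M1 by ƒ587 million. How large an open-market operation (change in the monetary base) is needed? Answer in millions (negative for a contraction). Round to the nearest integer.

ƒ204 million

The money multiplier is m = (1 + c) / (rr + e + c) = (1 + 0.293) / (0.0656 + 0.091 + 0.293) ≈ 2.8759.
ΔMB = ΔM / m = (+587) / 2.8759 ≈ 204.11 million.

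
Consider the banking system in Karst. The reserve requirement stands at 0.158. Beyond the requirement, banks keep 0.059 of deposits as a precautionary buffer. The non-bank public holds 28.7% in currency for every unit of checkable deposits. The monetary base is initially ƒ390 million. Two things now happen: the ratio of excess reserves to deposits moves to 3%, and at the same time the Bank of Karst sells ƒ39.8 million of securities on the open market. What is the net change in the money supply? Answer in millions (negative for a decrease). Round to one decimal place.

Before: m₁ = (1 + 0.287) / (0.158 + 0.059 + 0.287) ≈ 2.55357, MB₁ = 390, so M₁ = 2.55357 × 390 = 995.8923 million.
After: m₂ = (1 + 0.287) / (0.158 + 0.03 + 0.287) ≈ 2.70947, MB₂ = 390 − 39.8 = 350.2, so M₂ = 2.70947 × 350.2 ≈ 948.8564 million.
ΔM = M₂ − M₁ = 948.8564 − 995.8923 = -47.0359 million.

-47.0 million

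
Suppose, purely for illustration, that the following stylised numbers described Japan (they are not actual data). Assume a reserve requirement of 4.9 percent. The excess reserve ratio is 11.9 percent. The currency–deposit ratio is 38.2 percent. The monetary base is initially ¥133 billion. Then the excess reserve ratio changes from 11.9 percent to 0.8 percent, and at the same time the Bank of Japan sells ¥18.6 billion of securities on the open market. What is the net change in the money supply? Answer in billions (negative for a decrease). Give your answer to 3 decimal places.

¥25.946 billion

Before: m₁ = (1 + 0.382) / (0.049 + 0.119 + 0.382) ≈ 2.5127273, MB₁ = 133, so M₁ = 2.5127273 × 133 ≈ 334.1927 billion.
After: m₂ = (1 + 0.382) / (0.049 + 0.008 + 0.382) ≈ 3.1480638, MB₂ = 133 − 18.6 = 114.4, so M₂ = 3.1480638 × 114.4 ≈ 360.1385 billion.
ΔM = M₂ − M₁ = 360.1385 − 334.1927 = 25.9458 billion.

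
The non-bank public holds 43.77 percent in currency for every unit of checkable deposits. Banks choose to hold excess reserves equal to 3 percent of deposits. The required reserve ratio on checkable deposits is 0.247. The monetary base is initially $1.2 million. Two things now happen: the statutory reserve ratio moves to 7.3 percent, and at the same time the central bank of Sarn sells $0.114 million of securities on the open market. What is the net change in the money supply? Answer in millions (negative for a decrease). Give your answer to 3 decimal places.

$0.474 million

Before: m₁ = (1 + 0.4377) / (0.247 + 0.03 + 0.4377) ≈ 2.01161, MB₁ = 1.2, so M₁ = 2.01161 × 1.2 ≈ 2.4139 million.
After: m₂ = (1 + 0.4377) / (0.073 + 0.03 + 0.4377) ≈ 2.65896, MB₂ = 1.2 − 0.114 = 1.086, so M₂ = 2.65896 × 1.086 ≈ 2.8876 million.
ΔM = M₂ − M₁ = 2.8876 − 2.4139 = 0.4737 million.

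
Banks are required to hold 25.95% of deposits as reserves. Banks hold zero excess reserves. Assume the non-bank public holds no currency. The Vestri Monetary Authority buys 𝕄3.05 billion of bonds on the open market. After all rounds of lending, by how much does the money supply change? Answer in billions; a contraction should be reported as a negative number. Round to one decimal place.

𝕄11.8 billion

The simple money multiplier is m = 1/rr = 1/0.2595 ≈ 3.8536.
An open-market purchase increases the monetary base by 3.05 billion, so ΔM = m × ΔMB = 3.8536 × 3.05 ≈ 11.7535 billion.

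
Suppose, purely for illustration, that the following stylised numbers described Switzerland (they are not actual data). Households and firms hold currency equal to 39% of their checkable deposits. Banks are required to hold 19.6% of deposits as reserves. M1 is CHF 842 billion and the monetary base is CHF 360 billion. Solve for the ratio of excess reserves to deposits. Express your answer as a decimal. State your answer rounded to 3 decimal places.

0.008

Using m = M/MB = 842/360 ≈ 2.338889. Since m = (1 + c)/(c + rr + e), the denominator satisfies c + rr + e = (1 + c)/m = (1 + 0.39) / 2.338889 ≈ 0.594299.
With c = 0.39 and rr = 0.196, the ratio of excess reserves to deposits is 0.594299 − 0.39 − 0.196 = 0.008299.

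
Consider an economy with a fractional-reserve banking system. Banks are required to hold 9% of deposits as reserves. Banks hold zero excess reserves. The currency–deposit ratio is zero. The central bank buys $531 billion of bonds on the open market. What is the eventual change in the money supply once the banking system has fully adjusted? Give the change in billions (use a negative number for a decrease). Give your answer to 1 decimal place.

$5900.0 billion

The simple money multiplier is m = 1/rr = 1/0.09 ≈ 11.11111.
An open-market purchase increases the monetary base by 531 billion, so ΔM = m × ΔMB = 11.11111 × 531 ≈ 5899.9994 billion.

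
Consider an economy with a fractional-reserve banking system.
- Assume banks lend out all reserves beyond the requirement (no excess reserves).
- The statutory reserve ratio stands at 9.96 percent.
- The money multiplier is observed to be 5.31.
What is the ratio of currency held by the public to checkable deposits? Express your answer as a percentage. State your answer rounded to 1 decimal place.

10.9%

Using m = 5.31. From m = (1 + c)/(c + rr + e), rearranging gives 1 + c = m·(c + rr + e), so c·(1 − m) = m·(rr + e) − 1.
Hence c = [m·(rr + e) − 1]/(1 − m) = [5.31 × (0.0996 + 0) − 1] / (1 − 5.31) ≈ 0.109310.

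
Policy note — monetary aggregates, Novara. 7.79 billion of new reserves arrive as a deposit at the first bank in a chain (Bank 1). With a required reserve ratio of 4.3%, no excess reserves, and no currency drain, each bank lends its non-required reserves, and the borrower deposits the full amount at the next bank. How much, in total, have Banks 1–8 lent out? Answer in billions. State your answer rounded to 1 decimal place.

51.4 billion

Bank i lends (1 − rr)^i of the original deposit: Bank 1 lends 7.79·0.9570 ≈ 7.4550, Bank 2 lends 7.79·0.9570² ≈ 7.1345, and so on.
Summing a geometric series: total = 7.79·[0.9570·(1 − 0.9570^8) / (1 − 0.9570)] ≈ 51.3962 billion.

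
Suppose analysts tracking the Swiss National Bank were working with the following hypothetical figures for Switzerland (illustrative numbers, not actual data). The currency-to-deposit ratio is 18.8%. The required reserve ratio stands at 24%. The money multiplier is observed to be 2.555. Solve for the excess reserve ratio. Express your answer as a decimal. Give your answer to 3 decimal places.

Using m = 2.555. Since m = (1 + c)/(c + rr + e), the denominator satisfies c + rr + e = (1 + c)/m = (1 + 0.188) / 2.555 ≈ 0.464971.
With c = 0.188 and rr = 0.24, the excess reserve ratio is 0.464971 − 0.188 − 0.24 = 0.036971.

0.037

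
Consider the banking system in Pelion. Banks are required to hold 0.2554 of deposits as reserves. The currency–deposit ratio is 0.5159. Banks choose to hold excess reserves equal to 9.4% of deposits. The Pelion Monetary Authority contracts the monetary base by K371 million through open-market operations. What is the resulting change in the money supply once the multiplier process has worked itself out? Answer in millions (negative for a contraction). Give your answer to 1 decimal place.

The money multiplier is m = (1 + c) / (rr + e + c) = (1 + 0.5159) / (0.2554 + 0.094 + 0.5159) ≈ 1.75188.
The sale removes 371 million of base, so ΔM = m × ΔMB = 1.75188 × (−371) ≈ -649.9475 million.

-649.9 million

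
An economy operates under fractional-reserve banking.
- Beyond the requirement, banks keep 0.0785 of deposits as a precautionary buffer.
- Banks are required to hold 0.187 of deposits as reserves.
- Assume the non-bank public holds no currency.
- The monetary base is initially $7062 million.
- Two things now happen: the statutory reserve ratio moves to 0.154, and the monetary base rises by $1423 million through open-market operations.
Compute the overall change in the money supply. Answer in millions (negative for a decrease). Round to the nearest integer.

Before: m₁ = 1 / (0.187 + 0.0785) ≈ 3.76648, MB₁ = 7062, so M₁ = 3.76648 × 7062 ≈ 26598.8818 million.
After: m₂ = 1 / (0.154 + 0.0785) ≈ 4.30108, MB₂ = 7062 + 1423 = 8485, so M₂ = 4.30108 × 8485 = 36494.6638 million.
ΔM = M₂ − M₁ = 36494.6638 − 26598.8818 = 9895.782 million.

$9896 million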